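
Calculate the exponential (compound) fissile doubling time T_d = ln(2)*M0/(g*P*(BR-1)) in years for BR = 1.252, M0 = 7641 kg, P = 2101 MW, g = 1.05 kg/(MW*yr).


Breeding gain G = BR - 1 = 1.252 - 1 = 0.252
Fissile production rate = g * P * G = 1.05 * 2101 * 0.252 = 555.9246 kg/yr
T_d = ln(2) * M0 / (g * P * G)
T_d = ln(2) * 7641 / 555.9246 = 9.5271 yr

9.5271


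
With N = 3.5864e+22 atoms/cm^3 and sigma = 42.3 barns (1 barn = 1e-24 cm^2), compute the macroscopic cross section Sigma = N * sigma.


Sigma = N * sigma_barns * 1e-24
Sigma = 3.5864e+22 * 42.3 * 1e-24
Sigma = 1.5170 /cm

1.5170


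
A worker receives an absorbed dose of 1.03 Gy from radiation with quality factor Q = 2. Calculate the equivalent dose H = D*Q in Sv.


H = D * Q
H = 1.03 * 2
H = 2.0600 Sv

2.0600


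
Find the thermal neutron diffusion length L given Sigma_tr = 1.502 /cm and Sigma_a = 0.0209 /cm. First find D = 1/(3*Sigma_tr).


D = 1 / (3 * Sigma_tr) = 1 / (3 * 1.502) = 0.2219263 cm
L = sqrt(D / Sigma_a)
L = sqrt(0.2219263 / 0.0209)
L = 3.2586 cm

3.2586


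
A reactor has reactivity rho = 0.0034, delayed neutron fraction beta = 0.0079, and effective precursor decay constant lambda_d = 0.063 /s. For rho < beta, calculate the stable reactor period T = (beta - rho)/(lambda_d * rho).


T = (beta - rho) / (lambda_d * rho)
T = (0.0079 - 0.0034) / (0.063 * 0.0034)
T = 21.008 s

21.008


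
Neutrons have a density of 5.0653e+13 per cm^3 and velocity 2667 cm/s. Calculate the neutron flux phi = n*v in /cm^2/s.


phi = n * v
phi = 5.0653e+13 * 2667
phi = 1.3509e+17 /cm^2/s

1.3509e+17


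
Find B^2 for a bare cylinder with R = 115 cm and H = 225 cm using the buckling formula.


B^2 = (2.405/R)^2 + (pi/H)^2
B^2 = (2.405/115)^2 + (pi/225)^2
B^2 = 6.3231e-04 /cm^2

6.3231e-04


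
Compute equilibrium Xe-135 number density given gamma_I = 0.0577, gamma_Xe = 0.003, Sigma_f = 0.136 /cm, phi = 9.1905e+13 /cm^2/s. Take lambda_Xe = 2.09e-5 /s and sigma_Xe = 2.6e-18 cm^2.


Xe_eq = (gamma_I + gamma_Xe) * Sigma_f * phi / (lambda_Xe + sigma_Xe * phi)
Numerator = (0.0577 + 0.003) * 0.136 * 9.1905e+13 = 7.586942e+11
Denominator = 2.09e-5 + 2.6e-18 * 9.1905e+13 = 2.598530e-04
Xe_eq = 7.586942e+11 / 2.598530e-04 = 2.9197e+15 /cm^3

2.9197e+15


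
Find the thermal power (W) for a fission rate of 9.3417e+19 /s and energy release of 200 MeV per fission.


P = fission_rate * E_MeV * 1.602e-13
P = 9.3417e+19 * 200 * 1.602e-13
P = 2.9931e+09 W

2.9931e+09


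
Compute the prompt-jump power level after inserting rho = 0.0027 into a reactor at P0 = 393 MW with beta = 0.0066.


P1/P0 = beta / (beta - rho)
P1/P0 = 0.0066 / (0.0066 - 0.0027) = 1.692308
P1 = 393 * 1.692308 = 665.08 MW

665.08


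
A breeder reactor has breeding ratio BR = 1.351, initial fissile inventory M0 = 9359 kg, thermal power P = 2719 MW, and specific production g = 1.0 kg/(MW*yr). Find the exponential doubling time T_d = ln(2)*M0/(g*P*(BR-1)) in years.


Breeding gain G = BR - 1 = 1.351 - 1 = 0.351
Fissile production rate = g * P * G = 1.0 * 2719 * 0.351 = 954.369 kg/yr
T_d = ln(2) * M0 / (g * P * G)
T_d = ln(2) * 9359 / 954.369 = 6.7973 yr

6.7973


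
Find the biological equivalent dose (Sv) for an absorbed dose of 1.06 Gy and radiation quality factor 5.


H = D * Q
H = 1.06 * 5
H = 5.3000 Sv

5.3000


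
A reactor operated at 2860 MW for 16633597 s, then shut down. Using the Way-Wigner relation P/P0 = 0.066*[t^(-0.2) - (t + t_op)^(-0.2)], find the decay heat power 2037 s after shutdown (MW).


P/P0 = 0.066 * [t^(-0.2) - (t + t_op)^(-0.2)]
P/P0 = 0.066 * [2037^(-0.2) - (2037 + 16633597)^(-0.2)]
P/P0 = 0.066 * [0.2178722 - 0.03595772] = 0.01200636
P = 2860 * 0.01200636 = 34.338 MW

34.338


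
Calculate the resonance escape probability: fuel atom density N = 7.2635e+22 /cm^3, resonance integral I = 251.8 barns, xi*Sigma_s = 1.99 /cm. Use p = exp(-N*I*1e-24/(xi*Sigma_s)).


p = exp(-N * I * 1e-24 / (xi*Sigma_s))
p = exp(-7.2635e+22 * 251.8 * 1e-24 / 1.99)
p = 1.0198e-04

1.0198e-04


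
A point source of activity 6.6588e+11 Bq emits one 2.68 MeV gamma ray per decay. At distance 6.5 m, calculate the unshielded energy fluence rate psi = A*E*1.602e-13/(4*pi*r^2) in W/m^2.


psi = A * E * 1.602e-13 / (4*pi*r^2)
psi = 6.6588e+11 * 2.68 * 1.602e-13 / (4*pi*6.5^2)
psi = 5.3846e-04 W/m^2

5.3846e-04


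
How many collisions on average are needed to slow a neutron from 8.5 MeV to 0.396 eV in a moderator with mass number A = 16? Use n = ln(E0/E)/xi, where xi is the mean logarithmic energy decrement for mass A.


xi = 1 + (A-1)^2/(2A)*ln((A-1)/(A+1)) = 0.1199467 (for A = 16)
n = ln(E0/E) / xi
n = ln(8.5e6 / 0.396) / 0.1199467
n = ln(2.146465e+07) / 0.1199467 = 140.75

140.75


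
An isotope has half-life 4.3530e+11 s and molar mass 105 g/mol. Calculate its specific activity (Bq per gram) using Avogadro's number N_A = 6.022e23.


lambda = ln(2) / t_half = ln(2) / 4.3530e+11 = 1.592344e-12 /s
SA = lambda * N_A / M
SA = 1.592344e-12 * 6.022e23 / 105
SA = 9.1325e+09 Bq/g

9.1325e+09


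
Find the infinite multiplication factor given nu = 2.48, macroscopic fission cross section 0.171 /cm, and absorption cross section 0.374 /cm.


k_inf = nu * Sigma_f / Sigma_a
k_inf = 2.48 * 0.171 / 0.374
k_inf = 1.1339

1.1339


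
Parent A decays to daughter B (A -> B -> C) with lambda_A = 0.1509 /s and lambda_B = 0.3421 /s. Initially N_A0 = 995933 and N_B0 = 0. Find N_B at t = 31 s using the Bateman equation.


N_B(t) = lambda_A * N_A0 / (lambda_B - lambda_A) * [exp(-lambda_A*t) - exp(-lambda_B*t)]
exp(-0.1509*31) = 0.009298520; exp(-0.3421*31) = 2.478926e-05
N_B = 0.1509 * 995933 / (0.3421 - 0.1509) * (0.009298520 - 2.478926e-05)
N_B = 7289.3

7289.3


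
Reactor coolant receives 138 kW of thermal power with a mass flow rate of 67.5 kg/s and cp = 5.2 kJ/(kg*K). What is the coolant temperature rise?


dT = Q / (m_dot * cp)
dT = 138 / (67.5 * 5.2)
dT = 0.39316 C

0.39316


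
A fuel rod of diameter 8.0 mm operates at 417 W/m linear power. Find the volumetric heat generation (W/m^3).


r = D / 2 / 1000 = 8.0 / 2 / 1000 = 0.004 m
q''' = q' / (pi * r^2)
q''' = 417 / (pi * 0.004^2)
q''' = 8.2960e+06 W/m^3

8.2960e+06


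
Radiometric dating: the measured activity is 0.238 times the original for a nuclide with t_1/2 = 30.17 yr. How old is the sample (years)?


lambda = ln(2) / t_half = ln(2) / 30.17 = 0.02297472 /yr
t = -ln(A/A0) / lambda
t = -ln(0.238) / 0.02297472
t = 62.481 yr

62.481


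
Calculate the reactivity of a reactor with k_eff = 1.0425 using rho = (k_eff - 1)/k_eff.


rho = (k_eff - 1) / k_eff
rho = (1.0425 - 1) / 1.0425
rho = 0.040767

0.040767


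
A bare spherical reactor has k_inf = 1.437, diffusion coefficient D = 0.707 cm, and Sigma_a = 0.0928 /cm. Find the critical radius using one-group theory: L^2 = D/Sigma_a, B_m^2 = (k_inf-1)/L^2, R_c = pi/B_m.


L^2 = D / Sigma_a = 0.707 / 0.0928 = 7.618534 cm^2
B_m^2 = (k_inf - 1) / L^2 = (1.437 - 1) / 7.618534 = 0.05736012 /cm^2
For a bare sphere: B_g = pi/R, so R_c = pi / sqrt(B_m^2)
R_c = pi / sqrt(0.05736012) = 13.117 cm

13.117


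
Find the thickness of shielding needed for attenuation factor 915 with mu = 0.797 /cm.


x = ln(factor) / mu
x = ln(915) / 0.797
x = 8.5557 cm

8.5557


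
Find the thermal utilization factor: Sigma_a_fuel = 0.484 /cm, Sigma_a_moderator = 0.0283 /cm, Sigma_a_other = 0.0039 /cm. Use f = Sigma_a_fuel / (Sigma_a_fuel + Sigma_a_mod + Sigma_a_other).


f = Sigma_a_fuel / (Sigma_a_fuel + Sigma_a_mod + Sigma_a_other)
f = 0.484 / (0.484 + 0.0283 + 0.0039)
f = 0.93762

0.93762


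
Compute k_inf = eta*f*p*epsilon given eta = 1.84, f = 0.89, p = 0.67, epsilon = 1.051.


k_inf = eta * f * p * epsilon
k_inf = 1.84 * 0.89 * 0.67 * 1.051
k_inf = 1.1531

1.1531


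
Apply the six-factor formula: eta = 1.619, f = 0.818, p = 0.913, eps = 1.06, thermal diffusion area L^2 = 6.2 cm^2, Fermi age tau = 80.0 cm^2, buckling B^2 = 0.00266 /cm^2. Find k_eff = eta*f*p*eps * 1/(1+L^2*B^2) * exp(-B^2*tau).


k_inf = eta*f*p*eps = 1.619*0.818*0.913*1.06 = 1.281672
P_TNL = 1/(1 + L^2*B^2) = 1/(1 + 6.2*0.00266) = 0.9837756
P_FNL = exp(-B^2*tau) = exp(-0.00266*80.0) = 0.8083178
k_eff = k_inf * P_TNL * P_FNL = 1.281672 * 0.9837756 * 0.8083178
k_eff = 1.0192

1.0192


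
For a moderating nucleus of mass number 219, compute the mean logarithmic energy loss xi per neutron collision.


xi = 1 + (A-1)^2/(2A) * ln((A-1)/(A+1))
xi = 1 + (219-1)^2/(2*219) * ln((219-1)/(219 +1))
xi = 0.0091047

0.0091047


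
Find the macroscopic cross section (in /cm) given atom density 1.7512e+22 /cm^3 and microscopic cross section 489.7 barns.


Sigma = N * sigma_barns * 1e-24
Sigma = 1.7512e+22 * 489.7 * 1e-24
Sigma = 8.5756 /cm

8.5756


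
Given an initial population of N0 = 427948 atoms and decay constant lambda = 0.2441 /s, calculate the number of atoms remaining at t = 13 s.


N = N0 * exp(-lambda * t)
N = 427948 * exp(-0.2441 * 13)
N = 17916

17916


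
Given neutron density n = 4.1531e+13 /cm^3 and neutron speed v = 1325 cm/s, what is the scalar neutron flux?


phi = n * v
phi = 4.1531e+13 * 1325
phi = 5.5029e+16 /cm^2/s

5.5029e+16


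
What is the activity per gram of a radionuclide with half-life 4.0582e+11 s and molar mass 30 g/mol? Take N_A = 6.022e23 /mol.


lambda = ln(2) / t_half = ln(2) / 4.0582e+11 = 1.708016e-12 /s
SA = lambda * N_A / M
SA = 1.708016e-12 * 6.022e23 / 30
SA = 3.4286e+10 Bq/g

3.4286e+10


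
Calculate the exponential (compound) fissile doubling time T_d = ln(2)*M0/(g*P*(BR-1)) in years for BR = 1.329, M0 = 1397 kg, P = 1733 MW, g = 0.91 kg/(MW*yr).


Breeding gain G = BR - 1 = 1.329 - 1 = 0.329
Fissile production rate = g * P * G = 0.91 * 1733 * 0.329 = 518.84287 kg/yr
T_d = ln(2) * M0 / (g * P * G)
T_d = ln(2) * 1397 / 518.84287 = 1.8663 yr

1.8663


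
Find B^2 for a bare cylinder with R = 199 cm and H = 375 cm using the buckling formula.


B^2 = (2.405/R)^2 + (pi/H)^2
B^2 = (2.405/199)^2 + (pi/375)^2
B^2 = 2.1624e-04 /cm^2

2.1624e-04


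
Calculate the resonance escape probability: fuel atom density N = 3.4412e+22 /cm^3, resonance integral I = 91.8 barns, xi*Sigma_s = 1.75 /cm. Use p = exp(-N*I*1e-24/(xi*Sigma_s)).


p = exp(-N * I * 1e-24 / (xi*Sigma_s))
p = exp(-3.4412e+22 * 91.8 * 1e-24 / 1.75)
p = 0.16445

0.16445


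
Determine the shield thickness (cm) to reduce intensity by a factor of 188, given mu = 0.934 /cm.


x = ln(factor) / mu
x = ln(188) / 0.934
x = 5.6065 cm

5.6065


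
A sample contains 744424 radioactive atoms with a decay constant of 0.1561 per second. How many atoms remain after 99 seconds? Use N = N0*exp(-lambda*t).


N = N0 * exp(-lambda * t)
N = 744424 * exp(-0.1561 * 99)
N = 0.14464

0.14464


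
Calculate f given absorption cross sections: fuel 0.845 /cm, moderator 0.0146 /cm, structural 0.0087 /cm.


f = Sigma_a_fuel / (Sigma_a_fuel + Sigma_a_mod + Sigma_a_other)
f = 0.845 / (0.845 + 0.0146 + 0.0087)
f = 0.97317

0.97317


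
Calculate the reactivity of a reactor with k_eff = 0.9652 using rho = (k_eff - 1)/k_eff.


rho = (k_eff - 1) / k_eff
rho = (0.9652 - 1) / 0.9652
rho = -0.036055

-0.036055


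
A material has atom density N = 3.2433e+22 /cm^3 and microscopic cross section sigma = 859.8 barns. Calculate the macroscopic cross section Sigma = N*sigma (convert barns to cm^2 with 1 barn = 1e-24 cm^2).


Sigma = N * sigma_barns * 1e-24
Sigma = 3.2433e+22 * 859.8 * 1e-24
Sigma = 27.886 /cm

27.886


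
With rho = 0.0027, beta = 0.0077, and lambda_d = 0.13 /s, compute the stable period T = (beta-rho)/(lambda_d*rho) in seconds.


T = (beta - rho) / (lambda_d * rho)
T = (0.0077 - 0.0027) / (0.13 * 0.0027)
T = 14.245 s

14.245


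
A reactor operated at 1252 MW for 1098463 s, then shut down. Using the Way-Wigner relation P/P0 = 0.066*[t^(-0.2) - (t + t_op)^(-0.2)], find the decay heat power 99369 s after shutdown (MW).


P/P0 = 0.066 * [t^(-0.2) - (t + t_op)^(-0.2)]
P/P0 = 0.066 * [99369^(-0.2) - (99369 + 1098463)^(-0.2)]
P/P0 = 0.066 * [0.1001267 - 0.06085844] = 0.002591705
P = 1252 * 0.002591705 = 3.2448 MW

3.2448


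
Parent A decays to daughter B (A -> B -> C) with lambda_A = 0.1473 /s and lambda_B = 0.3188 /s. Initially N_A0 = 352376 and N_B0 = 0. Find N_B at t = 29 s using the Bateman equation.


N_B(t) = lambda_A * N_A0 / (lambda_B - lambda_A) * [exp(-lambda_A*t) - exp(-lambda_B*t)]
exp(-0.1473*29) = 0.01395803; exp(-0.3188*29) = 9.657410e-05
N_B = 0.1473 * 352376 / (0.3188 - 0.1473) * (0.01395803 - 9.657410e-05)
N_B = 4195.2

4195.2


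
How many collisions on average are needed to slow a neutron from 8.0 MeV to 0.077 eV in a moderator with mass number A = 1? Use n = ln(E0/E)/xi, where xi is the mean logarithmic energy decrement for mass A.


xi = 1 + (A-1)^2/(2A)*ln((A-1)/(A+1)) = 1 (for A = 1)
n = ln(E0/E) / xi
n = ln(8.0e6 / 0.077) / 1
n = ln(1.038961e+08) / 1 = 18.459

18.459


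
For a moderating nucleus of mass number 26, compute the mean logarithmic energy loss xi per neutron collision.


xi = 1 + (A-1)^2/(2A) * ln((A-1)/(A+1))
xi = 1 + (26-1)^2/(2*26) * ln((26-1)/(26 +1))
xi = 0.074987

0.074987


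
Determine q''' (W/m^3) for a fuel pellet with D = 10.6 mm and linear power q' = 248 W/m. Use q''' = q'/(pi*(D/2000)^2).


r = D / 2 / 1000 = 10.6 / 2 / 1000 = 0.0053 m
q''' = q' / (pi * r^2)
q''' = 248 / (pi * 0.0053^2)
q''' = 2.8103e+06 W/m^3

2.8103e+06


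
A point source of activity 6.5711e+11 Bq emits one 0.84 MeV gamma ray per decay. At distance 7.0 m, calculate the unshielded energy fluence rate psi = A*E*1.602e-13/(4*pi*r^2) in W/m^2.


psi = A * E * 1.602e-13 / (4*pi*r^2)
psi = 6.5711e+11 * 0.84 * 1.602e-13 / (4*pi*7.0^2)
psi = 1.4361e-04 W/m^2

1.4361e-04


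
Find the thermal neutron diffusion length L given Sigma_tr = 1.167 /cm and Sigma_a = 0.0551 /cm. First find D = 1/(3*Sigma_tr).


D = 1 / (3 * Sigma_tr) = 1 / (3 * 1.167) = 0.2856327 cm
L = sqrt(D / Sigma_a)
L = sqrt(0.2856327 / 0.0551)
L = 2.2768 cm

2.2768


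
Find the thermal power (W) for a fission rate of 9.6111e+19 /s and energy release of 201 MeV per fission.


P = fission_rate * E_MeV * 1.602e-13
P = 9.6111e+19 * 201 * 1.602e-13
P = 3.0948e+09 W

3.0948e+09


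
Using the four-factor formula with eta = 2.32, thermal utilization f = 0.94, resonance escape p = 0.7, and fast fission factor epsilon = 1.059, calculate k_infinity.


k_inf = eta * f * p * epsilon
k_inf = 2.32 * 0.94 * 0.7 * 1.059
k_inf = 1.6166

1.6166


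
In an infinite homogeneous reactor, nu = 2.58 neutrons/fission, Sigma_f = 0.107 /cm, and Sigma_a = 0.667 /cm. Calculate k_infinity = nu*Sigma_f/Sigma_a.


k_inf = nu * Sigma_f / Sigma_a
k_inf = 2.58 * 0.107 / 0.667
k_inf = 0.41388

0.41388


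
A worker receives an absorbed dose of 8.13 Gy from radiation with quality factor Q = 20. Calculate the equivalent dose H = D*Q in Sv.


H = D * Q
H = 8.13 * 20
H = 162.60 Sv

162.60


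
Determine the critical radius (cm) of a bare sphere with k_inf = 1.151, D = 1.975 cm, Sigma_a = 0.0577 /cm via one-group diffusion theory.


L^2 = D / Sigma_a = 1.975 / 0.0577 = 34.22877 cm^2
B_m^2 = (k_inf - 1) / L^2 = (1.151 - 1) / 34.22877 = 0.004411494 /cm^2
For a bare sphere: B_g = pi/R, so R_c = pi / sqrt(B_m^2)
R_c = pi / sqrt(0.004411494) = 47.300 cm

47.300


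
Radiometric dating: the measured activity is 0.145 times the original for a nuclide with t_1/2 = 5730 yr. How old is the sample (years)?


lambda = ln(2) / t_half = ln(2) / 5730 = 1.209681e-04 /yr
t = -ln(A/A0) / lambda
t = -ln(0.145) / 1.209681e-04
t = 15963 yr

15963


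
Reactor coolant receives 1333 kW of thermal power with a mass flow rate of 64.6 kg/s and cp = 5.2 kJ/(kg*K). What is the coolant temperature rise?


dT = Q / (m_dot * cp)
dT = 1333 / (64.6 * 5.2)
dT = 3.9682 C

3.9682


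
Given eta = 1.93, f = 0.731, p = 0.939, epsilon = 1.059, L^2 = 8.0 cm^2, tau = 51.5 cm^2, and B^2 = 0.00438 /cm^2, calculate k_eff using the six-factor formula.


k_inf = eta*f*p*eps = 1.93*0.731*0.939*1.059 = 1.402931
P_TNL = 1/(1 + L^2*B^2) = 1/(1 + 8.0*0.00438) = 0.9661462
P_FNL = exp(-B^2*tau) = exp(-0.00438*51.5) = 0.7980612
k_eff = k_inf * P_TNL * P_FNL = 1.402931 * 0.9661462 * 0.7980612
k_eff = 1.0817

1.0817


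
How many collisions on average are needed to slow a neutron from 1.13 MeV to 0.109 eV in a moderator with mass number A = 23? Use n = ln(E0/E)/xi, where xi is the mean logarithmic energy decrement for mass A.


xi = 1 + (A-1)^2/(2A)*ln((A-1)/(A+1)) = 0.08448899 (for A = 23)
n = ln(E0/E) / xi
n = ln(1.13e6 / 0.109) / 0.08448899
n = ln(1.036697e+07) / 0.08448899 = 191.20

191.20


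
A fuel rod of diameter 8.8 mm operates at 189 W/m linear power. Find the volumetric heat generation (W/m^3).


r = D / 2 / 1000 = 8.8 / 2 / 1000 = 0.0044 m
q''' = q' / (pi * r^2)
q''' = 189 / (pi * 0.0044^2)
q''' = 3.1075e+06 W/m^3

3.1075e+06


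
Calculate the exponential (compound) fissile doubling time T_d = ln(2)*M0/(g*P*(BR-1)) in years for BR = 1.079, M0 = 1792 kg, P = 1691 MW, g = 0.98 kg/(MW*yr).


Breeding gain G = BR - 1 = 1.079 - 1 = 0.079
Fissile production rate = g * P * G = 0.98 * 1691 * 0.079 = 130.91722 kg/yr
T_d = ln(2) * M0 / (g * P * G)
T_d = ln(2) * 1792 / 130.91722 = 9.4878 yr

9.4878


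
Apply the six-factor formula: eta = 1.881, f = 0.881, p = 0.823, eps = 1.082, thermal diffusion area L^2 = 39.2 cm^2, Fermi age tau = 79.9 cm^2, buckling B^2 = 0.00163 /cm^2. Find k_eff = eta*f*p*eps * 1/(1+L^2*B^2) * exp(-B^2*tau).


k_inf = eta*f*p*eps = 1.881*0.881*0.823*1.082 = 1.475679
P_TNL = 1/(1 + L^2*B^2) = 1/(1 + 39.2*0.00163) = 0.9399415
P_FNL = exp(-B^2*tau) = exp(-0.00163*79.9) = 0.8778873
k_eff = k_inf * P_TNL * P_FNL = 1.475679 * 0.9399415 * 0.8778873
k_eff = 1.2177

1.2177


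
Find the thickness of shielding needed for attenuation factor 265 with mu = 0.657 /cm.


x = ln(factor) / mu
x = ln(265) / 0.657
x = 8.4927 cm

8.4927


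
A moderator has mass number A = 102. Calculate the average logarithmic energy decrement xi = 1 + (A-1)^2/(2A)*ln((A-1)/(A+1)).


xi = 1 + (A-1)^2/(2A) * ln((A-1)/(A+1))
xi = 1 + (102-1)^2/(2*102) * ln((102-1)/(102 +1))
xi = 0.019480

0.019480


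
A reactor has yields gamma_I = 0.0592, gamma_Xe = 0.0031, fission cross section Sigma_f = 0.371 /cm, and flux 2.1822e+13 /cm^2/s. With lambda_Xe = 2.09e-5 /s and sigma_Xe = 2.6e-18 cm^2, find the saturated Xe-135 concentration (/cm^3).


Xe_eq = (gamma_I + gamma_Xe) * Sigma_f * phi / (lambda_Xe + sigma_Xe * phi)
Numerator = (0.0592 + 0.0031) * 0.371 * 2.1822e+13 = 5.043784e+11
Denominator = 2.09e-5 + 2.6e-18 * 2.1822e+13 = 7.763720e-05
Xe_eq = 5.043784e+11 / 7.763720e-05 = 6.4966e+15 /cm^3

6.4966e+15


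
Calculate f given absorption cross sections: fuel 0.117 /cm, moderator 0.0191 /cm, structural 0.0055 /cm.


f = Sigma_a_fuel / (Sigma_a_fuel + Sigma_a_mod + Sigma_a_other)
f = 0.117 / (0.117 + 0.0191 + 0.0055)
f = 0.82627

0.82627


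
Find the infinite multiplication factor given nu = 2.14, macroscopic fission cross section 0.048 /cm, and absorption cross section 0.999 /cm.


k_inf = nu * Sigma_f / Sigma_a
k_inf = 2.14 * 0.048 / 0.999
k_inf = 0.10282

0.10282


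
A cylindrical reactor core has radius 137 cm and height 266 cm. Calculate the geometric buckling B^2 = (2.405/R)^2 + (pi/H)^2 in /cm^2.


B^2 = (2.405/R)^2 + (pi/H)^2
B^2 = (2.405/137)^2 + (pi/266)^2
B^2 = 4.4766e-04 /cm^2

4.4766e-04


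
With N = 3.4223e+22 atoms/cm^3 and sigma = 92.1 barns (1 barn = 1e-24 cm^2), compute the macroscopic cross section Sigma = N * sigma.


Sigma = N * sigma_barns * 1e-24
Sigma = 3.4223e+22 * 92.1 * 1e-24
Sigma = 3.1519 /cm

3.1519


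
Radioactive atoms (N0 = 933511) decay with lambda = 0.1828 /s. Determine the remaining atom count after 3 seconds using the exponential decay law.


N = N0 * exp(-lambda * t)
N = 933511 * exp(-0.1828 * 3)
N = 539451

539451


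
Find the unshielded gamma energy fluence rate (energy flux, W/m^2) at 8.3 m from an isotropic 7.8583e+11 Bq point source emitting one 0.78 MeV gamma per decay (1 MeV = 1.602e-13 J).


psi = A * E * 1.602e-13 / (4*pi*r^2)
psi = 7.8583e+11 * 0.78 * 1.602e-13 / (4*pi*8.3^2)
psi = 1.1343e-04 W/m^2

1.1343e-04


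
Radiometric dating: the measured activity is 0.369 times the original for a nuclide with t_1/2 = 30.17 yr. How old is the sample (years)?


lambda = ln(2) / t_half = ln(2) / 30.17 = 0.02297472 /yr
t = -ln(A/A0) / lambda
t = -ln(0.369) / 0.02297472
t = 43.394 yr

43.394


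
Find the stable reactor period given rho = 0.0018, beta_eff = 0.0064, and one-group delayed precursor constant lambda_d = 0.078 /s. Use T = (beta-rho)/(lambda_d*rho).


T = (beta - rho) / (lambda_d * rho)
T = (0.0064 - 0.0018) / (0.078 * 0.0018)
T = 32.764 s

32.764


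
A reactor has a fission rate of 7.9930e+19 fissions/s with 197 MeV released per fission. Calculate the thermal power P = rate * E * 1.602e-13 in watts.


P = fission_rate * E_MeV * 1.602e-13
P = 7.9930e+19 * 197 * 1.602e-13
P = 2.5225e+09 W

2.5225e+09


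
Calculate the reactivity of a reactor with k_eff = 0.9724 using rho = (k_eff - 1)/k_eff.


rho = (k_eff - 1) / k_eff
rho = (0.9724 - 1) / 0.9724
rho = -0.028383

-0.028383


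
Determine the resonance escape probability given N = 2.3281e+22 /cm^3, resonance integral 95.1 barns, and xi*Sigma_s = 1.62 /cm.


p = exp(-N * I * 1e-24 / (xi*Sigma_s))
p = exp(-2.3281e+22 * 95.1 * 1e-24 / 1.62)
p = 0.25495

0.25495


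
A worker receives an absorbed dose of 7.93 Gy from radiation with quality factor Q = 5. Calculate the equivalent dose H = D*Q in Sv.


H = D * Q
H = 7.93 * 5
H = 39.650 Sv

39.650


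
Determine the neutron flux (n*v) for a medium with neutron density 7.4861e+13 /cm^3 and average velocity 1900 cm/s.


phi = n * v
phi = 7.4861e+13 * 1900
phi = 1.4224e+17 /cm^2/s

1.4224e+17


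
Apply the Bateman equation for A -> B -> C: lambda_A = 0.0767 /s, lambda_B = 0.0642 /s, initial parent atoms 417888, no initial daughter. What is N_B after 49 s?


N_B(t) = lambda_A * N_A0 / (lambda_B - lambda_A) * [exp(-lambda_A*t) - exp(-lambda_B*t)]
exp(-0.0767*49) = 0.02332336; exp(-0.0642*49) = 0.04303248
N_B = 0.0767 * 417888 / (0.0642 - 0.0767) * (0.02332336 - 0.04303248)
N_B = 50537

50537


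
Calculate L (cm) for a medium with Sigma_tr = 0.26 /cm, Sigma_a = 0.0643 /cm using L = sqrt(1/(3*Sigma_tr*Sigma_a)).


D = 1 / (3 * Sigma_tr) = 1 / (3 * 0.26) = 1.282051 cm
L = sqrt(D / Sigma_a)
L = sqrt(1.282051 / 0.0643)
L = 4.4653 cm

4.4653


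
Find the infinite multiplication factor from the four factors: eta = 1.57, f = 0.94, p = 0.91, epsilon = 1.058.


k_inf = eta * f * p * epsilon
k_inf = 1.57 * 0.94 * 0.91 * 1.058
k_inf = 1.4209

1.4209


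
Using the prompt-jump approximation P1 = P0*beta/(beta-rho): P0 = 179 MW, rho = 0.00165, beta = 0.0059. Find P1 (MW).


P1/P0 = beta / (beta - rho)
P1/P0 = 0.0059 / (0.0059 - 0.00165) = 1.388235
P1 = 179 * 1.388235 = 248.49 MW

248.49


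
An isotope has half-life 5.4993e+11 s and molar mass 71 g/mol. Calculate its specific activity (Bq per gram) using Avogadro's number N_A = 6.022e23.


lambda = ln(2) / t_half = ln(2) / 5.4993e+11 = 1.260428e-12 /s
SA = lambda * N_A / M
SA = 1.260428e-12 * 6.022e23 / 71
SA = 1.0691e+10 Bq/g

1.0691e+10


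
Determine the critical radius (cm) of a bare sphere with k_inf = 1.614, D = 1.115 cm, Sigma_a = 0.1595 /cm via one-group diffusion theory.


L^2 = D / Sigma_a = 1.115 / 0.1595 = 6.990596 cm^2
B_m^2 = (k_inf - 1) / L^2 = (1.614 - 1) / 6.990596 = 0.08783228 /cm^2
For a bare sphere: B_g = pi/R, so R_c = pi / sqrt(B_m^2)
R_c = pi / sqrt(0.08783228) = 10.600 cm

10.600


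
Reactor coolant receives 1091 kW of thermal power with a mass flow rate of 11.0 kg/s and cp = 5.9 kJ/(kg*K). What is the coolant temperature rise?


dT = Q / (m_dot * cp)
dT = 1091 / (11.0 * 5.9)
dT = 16.810 C

16.810


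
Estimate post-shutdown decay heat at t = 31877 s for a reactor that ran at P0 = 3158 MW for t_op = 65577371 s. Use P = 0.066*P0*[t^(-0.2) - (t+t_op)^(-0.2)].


P/P0 = 0.066 * [t^(-0.2) - (t + t_op)^(-0.2)]
P/P0 = 0.066 * [31877^(-0.2) - (31877 + 65577371)^(-0.2)]
P/P0 = 0.066 * [0.1256911 - 0.02732795] = 0.006491968
P = 3158 * 0.006491968 = 20.502 MW

20.502


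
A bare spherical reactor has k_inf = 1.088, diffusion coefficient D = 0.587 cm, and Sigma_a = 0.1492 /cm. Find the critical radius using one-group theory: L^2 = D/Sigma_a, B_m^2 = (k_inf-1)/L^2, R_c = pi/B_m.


L^2 = D / Sigma_a = 0.587 / 0.1492 = 3.934316 cm^2
B_m^2 = (k_inf - 1) / L^2 = (1.088 - 1) / 3.934316 = 0.02236729 /cm^2
For a bare sphere: B_g = pi/R, so R_c = pi / sqrt(B_m^2)
R_c = pi / sqrt(0.02236729) = 21.006 cm

21.006


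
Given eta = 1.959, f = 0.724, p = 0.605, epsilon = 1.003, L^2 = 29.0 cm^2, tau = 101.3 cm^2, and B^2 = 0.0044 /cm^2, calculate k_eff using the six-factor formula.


k_inf = eta*f*p*eps = 1.959*0.724*0.605*1.003 = 0.8606554
P_TNL = 1/(1 + L^2*B^2) = 1/(1 + 29.0*0.0044) = 0.8868393
P_FNL = exp(-B^2*tau) = exp(-0.0044*101.3) = 0.6403630
k_eff = k_inf * P_TNL * P_FNL = 0.8606554 * 0.8868393 * 0.6403630
k_eff = 0.48877

0.48877


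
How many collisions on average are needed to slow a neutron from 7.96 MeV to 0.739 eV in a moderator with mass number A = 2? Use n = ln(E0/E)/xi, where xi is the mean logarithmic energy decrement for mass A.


xi = 1 + (A-1)^2/(2A)*ln((A-1)/(A+1)) = 0.7253469 (for A = 2)
n = ln(E0/E) / xi
n = ln(7.96e6 / 0.739) / 0.7253469
n = ln(1.077131e+07) / 0.7253469 = 22.324

22.324


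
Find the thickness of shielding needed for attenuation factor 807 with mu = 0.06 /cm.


x = ln(factor) / mu
x = ln(807) / 0.06
x = 111.56 cm

111.56


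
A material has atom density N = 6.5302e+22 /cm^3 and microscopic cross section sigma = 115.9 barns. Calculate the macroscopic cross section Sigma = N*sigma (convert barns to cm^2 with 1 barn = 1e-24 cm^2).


Sigma = N * sigma_barns * 1e-24
Sigma = 6.5302e+22 * 115.9 * 1e-24
Sigma = 7.5685 /cm

7.5685


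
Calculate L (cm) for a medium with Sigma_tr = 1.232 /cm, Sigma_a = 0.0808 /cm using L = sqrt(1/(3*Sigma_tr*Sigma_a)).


D = 1 / (3 * Sigma_tr) = 1 / (3 * 1.232) = 0.2705628 cm
L = sqrt(D / Sigma_a)
L = sqrt(0.2705628 / 0.0808)
L = 1.8299 cm

1.8299


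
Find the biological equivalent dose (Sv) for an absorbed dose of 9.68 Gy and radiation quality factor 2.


H = D * Q
H = 9.68 * 2
H = 19.360 Sv

19.360


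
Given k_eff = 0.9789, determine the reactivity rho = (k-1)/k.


rho = (k_eff - 1) / k_eff
rho = (0.9789 - 1) / 0.9789
rho = -0.021555

-0.021555


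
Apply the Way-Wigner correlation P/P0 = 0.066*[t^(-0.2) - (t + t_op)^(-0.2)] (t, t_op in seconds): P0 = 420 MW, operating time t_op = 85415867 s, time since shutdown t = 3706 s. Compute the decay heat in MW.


P/P0 = 0.066 * [t^(-0.2) - (t + t_op)^(-0.2)]
P/P0 = 0.066 * [3706^(-0.2) - (3706 + 85415867)^(-0.2)]
P/P0 = 0.066 * [0.1932942 - 0.02592319] = 0.01104649
P = 420 * 0.01104649 = 4.6395 MW

4.6395


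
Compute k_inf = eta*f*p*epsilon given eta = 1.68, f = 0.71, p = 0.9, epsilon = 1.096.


k_inf = eta * f * p * epsilon
k_inf = 1.68 * 0.71 * 0.9 * 1.096
k_inf = 1.1766

1.1766


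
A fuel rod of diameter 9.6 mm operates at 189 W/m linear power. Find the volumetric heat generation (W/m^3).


r = D / 2 / 1000 = 9.6 / 2 / 1000 = 0.0048 m
q''' = q' / (pi * r^2)
q''' = 189 / (pi * 0.0048^2)
q''' = 2.6111e+06 W/m^3

2.6111e+06


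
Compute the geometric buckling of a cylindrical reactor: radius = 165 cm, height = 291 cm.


B^2 = (2.405/R)^2 + (pi/H)^2
B^2 = (2.405/165)^2 + (pi/291)^2
B^2 = 3.2900e-04 /cm^2

3.2900e-04


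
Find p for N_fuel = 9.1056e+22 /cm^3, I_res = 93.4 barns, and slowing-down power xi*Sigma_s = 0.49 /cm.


p = exp(-N * I * 1e-24 / (xi*Sigma_s))
p = exp(-9.1056e+22 * 93.4 * 1e-24 / 0.49)
p = 2.8988e-08

2.8988e-08


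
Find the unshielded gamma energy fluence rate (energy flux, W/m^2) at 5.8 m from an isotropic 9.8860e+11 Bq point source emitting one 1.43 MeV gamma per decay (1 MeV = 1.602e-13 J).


psi = A * E * 1.602e-13 / (4*pi*r^2)
psi = 9.8860e+11 * 1.43 * 1.602e-13 / (4*pi*5.8^2)
psi = 5.3574e-04 W/m^2

5.3574e-04


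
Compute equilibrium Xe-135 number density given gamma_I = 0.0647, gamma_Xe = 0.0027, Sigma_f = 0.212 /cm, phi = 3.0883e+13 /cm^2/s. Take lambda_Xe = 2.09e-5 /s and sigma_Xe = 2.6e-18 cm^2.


Xe_eq = (gamma_I + gamma_Xe) * Sigma_f * phi / (lambda_Xe + sigma_Xe * phi)
Numerator = (0.0647 + 0.0027) * 0.212 * 3.0883e+13 = 4.412810e+11
Denominator = 2.09e-5 + 2.6e-18 * 3.0883e+13 = 1.011958e-04
Xe_eq = 4.412810e+11 / 1.011958e-04 = 4.3607e+15 /cm^3

4.3607e+15


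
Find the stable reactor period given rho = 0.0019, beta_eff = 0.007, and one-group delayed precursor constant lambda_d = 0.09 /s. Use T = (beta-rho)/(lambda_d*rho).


T = (beta - rho) / (lambda_d * rho)
T = (0.007 - 0.0019) / (0.09 * 0.0019)
T = 29.825 s

29.825


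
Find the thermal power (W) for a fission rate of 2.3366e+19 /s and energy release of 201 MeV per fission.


P = fission_rate * E_MeV * 1.602e-13
P = 2.3366e+19 * 201 * 1.602e-13
P = 7.5239e+08 W

7.5239e+08


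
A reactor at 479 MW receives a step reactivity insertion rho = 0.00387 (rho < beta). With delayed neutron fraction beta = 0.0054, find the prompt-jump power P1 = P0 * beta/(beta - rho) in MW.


P1/P0 = beta / (beta - rho)
P1/P0 = 0.0054 / (0.0054 - 0.00387) = 3.529412
P1 = 479 * 3.529412 = 1690.6 MW

1690.6


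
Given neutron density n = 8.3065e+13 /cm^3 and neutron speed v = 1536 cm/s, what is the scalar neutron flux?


phi = n * v
phi = 8.3065e+13 * 1536
phi = 1.2759e+17 /cm^2/s

1.2759e+17


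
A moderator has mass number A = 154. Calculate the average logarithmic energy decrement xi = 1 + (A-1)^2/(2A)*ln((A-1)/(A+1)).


xi = 1 + (A-1)^2/(2A) * ln((A-1)/(A+1))
xi = 1 + (154-1)^2/(2*154) * ln((154-1)/(154 +1))
xi = 0.012931

0.012931


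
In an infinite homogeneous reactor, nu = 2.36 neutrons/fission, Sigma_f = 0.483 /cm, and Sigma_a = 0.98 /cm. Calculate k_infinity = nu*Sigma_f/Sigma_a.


k_inf = nu * Sigma_f / Sigma_a
k_inf = 2.36 * 0.483 / 0.98
k_inf = 1.1631

1.1631


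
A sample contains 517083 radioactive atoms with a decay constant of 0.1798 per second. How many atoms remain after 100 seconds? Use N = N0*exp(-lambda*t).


N = N0 * exp(-lambda * t)
N = 517083 * exp(-0.1798 * 100)
N = 0.0080343

0.0080343


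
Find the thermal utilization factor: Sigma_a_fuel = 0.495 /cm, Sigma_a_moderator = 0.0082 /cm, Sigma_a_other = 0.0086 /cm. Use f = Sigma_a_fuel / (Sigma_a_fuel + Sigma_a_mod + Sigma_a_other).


f = Sigma_a_fuel / (Sigma_a_fuel + Sigma_a_mod + Sigma_a_other)
f = 0.495 / (0.495 + 0.0082 + 0.0086)
f = 0.96717

0.96717


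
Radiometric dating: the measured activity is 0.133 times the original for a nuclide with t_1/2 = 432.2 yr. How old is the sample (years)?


lambda = ln(2) / t_half = ln(2) / 432.2 = 0.001603765 /yr
t = -ln(A/A0) / lambda
t = -ln(0.133) / 0.001603765
t = 1257.9 yr

1257.9


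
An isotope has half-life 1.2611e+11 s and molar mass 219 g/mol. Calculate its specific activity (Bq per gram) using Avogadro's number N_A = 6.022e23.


lambda = ln(2) / t_half = ln(2) / 1.2611e+11 = 5.496370e-12 /s
SA = lambda * N_A / M
SA = 5.496370e-12 * 6.022e23 / 219
SA = 1.5114e+10 Bq/g

1.5114e+10


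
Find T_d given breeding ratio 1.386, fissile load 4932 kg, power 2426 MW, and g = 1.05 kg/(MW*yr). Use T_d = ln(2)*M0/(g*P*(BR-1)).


Breeding gain G = BR - 1 = 1.386 - 1 = 0.386
Fissile production rate = g * P * G = 1.05 * 2426 * 0.386 = 983.2578 kg/yr
T_d = ln(2) * M0 / (g * P * G)
T_d = ln(2) * 4932 / 983.2578 = 3.4768 yr

3.4768


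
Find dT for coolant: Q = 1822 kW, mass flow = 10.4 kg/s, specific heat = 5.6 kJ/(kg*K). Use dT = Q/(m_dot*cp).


dT = Q / (m_dot * cp)
dT = 1822 / (10.4 * 5.6)
dT = 31.284 C

31.284


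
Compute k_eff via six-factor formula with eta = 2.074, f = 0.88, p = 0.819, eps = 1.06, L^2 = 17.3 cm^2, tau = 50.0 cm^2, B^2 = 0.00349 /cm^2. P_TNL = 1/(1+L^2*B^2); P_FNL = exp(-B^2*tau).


k_inf = eta*f*p*eps = 2.074*0.88*0.819*1.06 = 1.584460
P_TNL = 1/(1 + L^2*B^2) = 1/(1 + 17.3*0.00349) = 0.9430608
P_FNL = exp(-B^2*tau) = exp(-0.00349*50.0) = 0.8398769
k_eff = k_inf * P_TNL * P_FNL = 1.584460 * 0.9430608 * 0.8398769
k_eff = 1.2550

1.2550


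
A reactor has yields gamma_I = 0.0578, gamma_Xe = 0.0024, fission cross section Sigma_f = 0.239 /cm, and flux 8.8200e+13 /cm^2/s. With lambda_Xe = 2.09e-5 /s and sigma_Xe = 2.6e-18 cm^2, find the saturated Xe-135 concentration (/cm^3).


Xe_eq = (gamma_I + gamma_Xe) * Sigma_f * phi / (lambda_Xe + sigma_Xe * phi)
Numerator = (0.0578 + 0.0024) * 0.239 * 8.8200e+13 = 1.269004e+12
Denominator = 2.09e-5 + 2.6e-18 * 8.8200e+13 = 2.502200e-04
Xe_eq = 1.269004e+12 / 2.502200e-04 = 5.0716e+15 /cm^3

5.0716e+15


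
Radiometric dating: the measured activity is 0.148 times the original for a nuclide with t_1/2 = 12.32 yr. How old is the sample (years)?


lambda = ln(2) / t_half = ln(2) / 12.32 = 0.05626195 /yr
t = -ln(A/A0) / lambda
t = -ln(0.148) / 0.05626195
t = 33.958 yr

33.958


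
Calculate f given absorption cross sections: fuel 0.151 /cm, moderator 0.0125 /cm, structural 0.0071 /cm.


f = Sigma_a_fuel / (Sigma_a_fuel + Sigma_a_mod + Sigma_a_other)
f = 0.151 / (0.151 + 0.0125 + 0.0071)
f = 0.88511

0.88511


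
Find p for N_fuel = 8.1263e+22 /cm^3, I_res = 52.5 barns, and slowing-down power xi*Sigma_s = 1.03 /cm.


p = exp(-N * I * 1e-24 / (xi*Sigma_s))
p = exp(-8.1263e+22 * 52.5 * 1e-24 / 1.03)
p = 0.015890

0.015890


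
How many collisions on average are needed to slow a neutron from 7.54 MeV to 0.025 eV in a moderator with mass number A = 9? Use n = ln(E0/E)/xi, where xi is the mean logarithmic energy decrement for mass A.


xi = 1 + (A-1)^2/(2A)*ln((A-1)/(A+1)) = 0.2066007 (for A = 9)
n = ln(E0/E) / xi
n = ln(7.54e6 / 0.025) / 0.2066007
n = ln(3.016000e+08) / 0.2066007 = 94.504

94.504


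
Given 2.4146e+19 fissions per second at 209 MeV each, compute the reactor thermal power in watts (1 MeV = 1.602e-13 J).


P = fission_rate * E_MeV * 1.602e-13
P = 2.4146e+19 * 209 * 1.602e-13
P = 8.0845e+08 W

8.0845e+08


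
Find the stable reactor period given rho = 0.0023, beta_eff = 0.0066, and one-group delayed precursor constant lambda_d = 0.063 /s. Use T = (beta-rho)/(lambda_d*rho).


T = (beta - rho) / (lambda_d * rho)
T = (0.0066 - 0.0023) / (0.063 * 0.0023)
T = 29.676 s

29.676


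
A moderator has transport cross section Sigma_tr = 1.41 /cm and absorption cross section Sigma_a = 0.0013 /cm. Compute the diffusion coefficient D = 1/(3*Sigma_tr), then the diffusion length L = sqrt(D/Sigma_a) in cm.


D = 1 / (3 * Sigma_tr) = 1 / (3 * 1.41) = 0.2364066 cm
L = sqrt(D / Sigma_a)
L = sqrt(0.2364066 / 0.0013)
L = 13.485 cm

13.485


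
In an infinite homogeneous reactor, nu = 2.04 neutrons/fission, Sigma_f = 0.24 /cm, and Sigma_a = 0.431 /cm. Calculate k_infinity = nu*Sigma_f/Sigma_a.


k_inf = nu * Sigma_f / Sigma_a
k_inf = 2.04 * 0.24 / 0.431
k_inf = 1.1360

1.1360


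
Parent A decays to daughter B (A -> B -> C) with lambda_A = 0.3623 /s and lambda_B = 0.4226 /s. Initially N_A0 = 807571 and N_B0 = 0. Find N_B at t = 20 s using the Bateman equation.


N_B(t) = lambda_A * N_A0 / (lambda_B - lambda_A) * [exp(-lambda_A*t) - exp(-lambda_B*t)]
exp(-0.3623*20) = 7.130208e-04; exp(-0.4226*20) = 2.134730e-04
N_B = 0.3623 * 807571 / (0.4226 - 0.3623) * (7.130208e-04 - 2.134730e-04)
N_B = 2423.9

2423.9


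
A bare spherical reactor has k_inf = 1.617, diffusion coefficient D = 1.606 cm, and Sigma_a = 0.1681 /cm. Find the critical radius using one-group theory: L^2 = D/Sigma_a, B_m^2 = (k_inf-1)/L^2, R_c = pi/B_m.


L^2 = D / Sigma_a = 1.606 / 0.1681 = 9.553837 cm^2
B_m^2 = (k_inf - 1) / L^2 = (1.617 - 1) / 9.553837 = 0.06458138 /cm^2
For a bare sphere: B_g = pi/R, so R_c = pi / sqrt(B_m^2)
R_c = pi / sqrt(0.06458138) = 12.362 cm

12.362


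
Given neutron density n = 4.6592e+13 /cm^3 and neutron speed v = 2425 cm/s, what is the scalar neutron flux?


phi = n * v
phi = 4.6592e+13 * 2425
phi = 1.1299e+17 /cm^2/s

1.1299e+17


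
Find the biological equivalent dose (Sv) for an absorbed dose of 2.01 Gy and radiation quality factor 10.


H = D * Q
H = 2.01 * 10
H = 20.100 Sv

20.100


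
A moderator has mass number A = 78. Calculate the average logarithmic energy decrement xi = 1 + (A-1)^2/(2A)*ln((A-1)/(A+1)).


xi = 1 + (A-1)^2/(2A) * ln((A-1)/(A+1))
xi = 1 + (78-1)^2/(2*78) * ln((78-1)/(78 +1))
xi = 0.025423

0.025423


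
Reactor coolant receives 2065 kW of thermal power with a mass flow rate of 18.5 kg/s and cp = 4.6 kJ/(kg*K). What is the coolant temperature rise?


dT = Q / (m_dot * cp)
dT = 2065 / (18.5 * 4.6)
dT = 24.266 C

24.266


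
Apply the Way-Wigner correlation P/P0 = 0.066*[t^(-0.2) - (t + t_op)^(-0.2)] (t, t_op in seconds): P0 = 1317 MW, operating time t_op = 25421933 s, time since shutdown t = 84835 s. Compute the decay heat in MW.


P/P0 = 0.066 * [t^(-0.2) - (t + t_op)^(-0.2)]
P/P0 = 0.066 * [84835^(-0.2) - (84835 + 25421933)^(-0.2)]
P/P0 = 0.066 * [0.1033439 - 0.03301178] = 0.004641920
P = 1317 * 0.004641920 = 6.1134 MW

6.1134


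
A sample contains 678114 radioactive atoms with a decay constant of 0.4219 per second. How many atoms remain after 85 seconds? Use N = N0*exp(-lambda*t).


N = N0 * exp(-lambda * t)
N = 678114 * exp(-0.4219 * 85)
N = 1.8066e-10

1.8066e-10


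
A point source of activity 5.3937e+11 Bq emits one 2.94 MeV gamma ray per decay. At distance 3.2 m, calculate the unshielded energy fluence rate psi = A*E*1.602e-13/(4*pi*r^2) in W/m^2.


psi = A * E * 1.602e-13 / (4*pi*r^2)
psi = 5.3937e+11 * 2.94 * 1.602e-13 / (4*pi*3.2^2)
psi = 0.0019742 W/m^2

0.0019742


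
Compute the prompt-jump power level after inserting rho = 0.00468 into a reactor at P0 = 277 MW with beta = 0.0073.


P1/P0 = beta / (beta - rho)
P1/P0 = 0.0073 / (0.0073 - 0.00468) = 2.786260
P1 = 277 * 2.786260 = 771.79 MW

771.79


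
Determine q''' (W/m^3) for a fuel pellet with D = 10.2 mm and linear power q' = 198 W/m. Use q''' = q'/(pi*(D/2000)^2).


r = D / 2 / 1000 = 10.2 / 2 / 1000 = 0.0051 m
q''' = q' / (pi * r^2)
q''' = 198 / (pi * 0.0051^2)
q''' = 2.4231e+06 W/m^3

2.4231e+06


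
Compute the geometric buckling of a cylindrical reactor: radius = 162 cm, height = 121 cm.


B^2 = (2.405/R)^2 + (pi/H)^2
B^2 = (2.405/162)^2 + (pi/121)^2
B^2 = 8.9450e-04 /cm^2

8.9450e-04


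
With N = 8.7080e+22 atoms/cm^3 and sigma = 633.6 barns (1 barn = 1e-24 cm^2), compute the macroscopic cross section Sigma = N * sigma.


Sigma = N * sigma_barns * 1e-24
Sigma = 8.7080e+22 * 633.6 * 1e-24
Sigma = 55.174 /cm

55.174


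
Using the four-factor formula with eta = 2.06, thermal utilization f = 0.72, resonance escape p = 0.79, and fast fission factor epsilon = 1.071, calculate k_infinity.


k_inf = eta * f * p * epsilon
k_inf = 2.06 * 0.72 * 0.79 * 1.071
k_inf = 1.2549

1.2549


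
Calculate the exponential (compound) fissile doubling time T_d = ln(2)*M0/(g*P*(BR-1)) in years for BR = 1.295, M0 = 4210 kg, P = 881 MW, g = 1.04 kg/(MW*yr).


Breeding gain G = BR - 1 = 1.295 - 1 = 0.295
Fissile production rate = g * P * G = 1.04 * 881 * 0.295 = 270.2908 kg/yr
T_d = ln(2) * M0 / (g * P * G)
T_d = ln(2) * 4210 / 270.2908 = 10.796 yr

10.796


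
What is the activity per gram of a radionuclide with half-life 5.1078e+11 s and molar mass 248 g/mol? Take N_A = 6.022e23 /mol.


lambda = ln(2) / t_half = ln(2) / 5.1078e+11 = 1.357037e-12 /s
SA = lambda * N_A / M
SA = 1.357037e-12 * 6.022e23 / 248
SA = 3.2952e+09 Bq/g

3.2952e+09


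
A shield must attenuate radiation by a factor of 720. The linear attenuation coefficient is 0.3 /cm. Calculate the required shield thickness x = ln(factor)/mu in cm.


x = ln(factor) / mu
x = ln(720) / 0.3
x = 21.931 cm

21.931
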